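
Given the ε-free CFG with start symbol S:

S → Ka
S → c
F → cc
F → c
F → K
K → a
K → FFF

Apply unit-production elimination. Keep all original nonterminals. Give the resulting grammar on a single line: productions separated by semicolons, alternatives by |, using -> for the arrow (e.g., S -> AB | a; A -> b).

S -> c | Ka; F -> a | c | cc | FFF; K -> a | FFF

Unit productions: F->K.
Unit pairs (A ⇒* B via units): (F,K).
S: inherits non-unit rules of {S} → Ka | c.
F: inherits non-unit rules of {F, K} → FFF | a | c | cc.
K: inherits non-unit rules of {K} → FFF | a.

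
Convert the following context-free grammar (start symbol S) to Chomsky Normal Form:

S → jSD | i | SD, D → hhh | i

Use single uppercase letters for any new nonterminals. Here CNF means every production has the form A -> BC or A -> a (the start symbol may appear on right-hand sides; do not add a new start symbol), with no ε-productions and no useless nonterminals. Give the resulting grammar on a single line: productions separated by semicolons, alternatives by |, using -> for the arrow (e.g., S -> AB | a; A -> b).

No ε-productions.
No unit productions to eliminate.
TERM: introduce A -> h, B -> j and substitute in every rule of length ≥2.
BIN: D -> AAA becomes D -> AC, C -> AA; S -> BSD becomes S -> BE, E -> SD.

S -> i | BE | SD; A -> h; B -> j; C -> AA; D -> i | AC; E -> SD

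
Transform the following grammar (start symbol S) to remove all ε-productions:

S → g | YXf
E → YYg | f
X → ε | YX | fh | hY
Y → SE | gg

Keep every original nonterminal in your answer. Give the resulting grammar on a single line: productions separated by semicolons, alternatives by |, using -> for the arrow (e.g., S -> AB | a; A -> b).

Nullable set: {X}.
S -> YXf: X nullable, giving YXf | Yf.
Drop X -> ε.
X -> YX: X nullable, giving Y | YX.
Unchanged (no nullable symbols): S -> g; E -> YYg; E -> f; X -> fh; X -> hY; Y -> SE; Y -> gg.

S -> g | Yf | YXf; E -> f | YYg; X -> Y | YX | fh | hY; Y -> SE | gg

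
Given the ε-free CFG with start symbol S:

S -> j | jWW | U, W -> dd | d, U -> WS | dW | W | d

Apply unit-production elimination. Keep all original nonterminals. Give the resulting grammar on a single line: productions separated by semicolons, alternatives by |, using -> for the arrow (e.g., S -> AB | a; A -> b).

Unit productions: S->U, U->W.
Unit pairs (A ⇒* B via units): (S,U), (S,W), (U,W).
S: inherits non-unit rules of {S, U, W} → WS | d | dW | dd | j | jWW.
U: inherits non-unit rules of {U, W} → WS | d | dW | dd.
W: inherits non-unit rules of {W} → d | dd.

S -> d | j | WS | dW | dd | jWW; U -> d | WS | dW | dd; W -> d | dd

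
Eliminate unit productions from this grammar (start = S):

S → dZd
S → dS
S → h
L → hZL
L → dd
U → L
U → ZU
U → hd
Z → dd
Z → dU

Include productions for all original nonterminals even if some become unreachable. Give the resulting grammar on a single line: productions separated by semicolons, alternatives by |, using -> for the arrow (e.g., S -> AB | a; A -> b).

Unit productions: U->L.
Unit pairs (A ⇒* B via units): (U,L).
S: inherits non-unit rules of {S} → dS | dZd | h.
L: inherits non-unit rules of {L} → dd | hZL.
U: inherits non-unit rules of {L, U} → ZU | dd | hZL | hd.
Z: inherits non-unit rules of {Z} → dU | dd.

S -> h | dS | dZd; L -> dd | hZL; U -> ZU | dd | hd | hZL; Z -> dU | dd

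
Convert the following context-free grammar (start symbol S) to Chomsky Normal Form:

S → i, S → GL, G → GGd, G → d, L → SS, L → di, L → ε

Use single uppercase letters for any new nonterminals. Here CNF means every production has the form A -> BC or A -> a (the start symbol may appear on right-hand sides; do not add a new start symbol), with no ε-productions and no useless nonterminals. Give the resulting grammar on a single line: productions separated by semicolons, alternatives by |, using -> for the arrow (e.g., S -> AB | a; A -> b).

S -> d | i | GD | GL; A -> d; B -> i; C -> GA; D -> GA; G -> d | GC; L -> AB | SS

Nullable: {L}; after ε-elimination: S -> G | i | GL; G -> d | GGd; L -> SS | di.
After unit-elimination: S -> d | i | GL | GGd; G -> d | GGd; L -> SS | di.
TERM: introduce A -> d, B -> i and substitute in every rule of length ≥2.
BIN: G -> GGA becomes G -> GC, C -> GA; S -> GGA becomes S -> GD, D -> GA.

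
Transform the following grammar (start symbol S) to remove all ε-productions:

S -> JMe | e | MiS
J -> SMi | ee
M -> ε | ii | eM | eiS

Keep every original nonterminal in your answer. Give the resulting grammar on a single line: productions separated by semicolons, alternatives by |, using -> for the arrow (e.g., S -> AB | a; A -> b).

Nullable set: {M}.
S -> JMe: M nullable, giving JMe | Je.
S -> MiS: M nullable, giving MiS | iS.
J -> SMi: M nullable, giving SMi | Si.
Drop M -> ε.
M -> eM: M nullable, giving e | eM.
Unchanged (no nullable symbols): S -> e; J -> ee; M -> eiS; M -> ii.

S -> e | Je | iS | JMe | MiS; J -> Si | ee | SMi; M -> e | eM | ii | eiS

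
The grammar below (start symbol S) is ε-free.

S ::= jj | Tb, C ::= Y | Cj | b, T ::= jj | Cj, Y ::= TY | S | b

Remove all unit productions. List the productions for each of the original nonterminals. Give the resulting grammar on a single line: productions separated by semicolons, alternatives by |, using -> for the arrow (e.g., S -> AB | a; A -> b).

Unit productions: C->Y, Y->S.
Unit pairs (A ⇒* B via units): (C,S), (C,Y), (Y,S).
S: inherits non-unit rules of {S} → Tb | jj.
C: inherits non-unit rules of {C, S, Y} → Cj | TY | Tb | b | jj.
T: inherits non-unit rules of {T} → Cj | jj.
Y: inherits non-unit rules of {S, Y} → TY | Tb | b | jj.

S -> Tb | jj; C -> b | Cj | TY | Tb | jj; T -> Cj | jj; Y -> b | TY | Tb | jj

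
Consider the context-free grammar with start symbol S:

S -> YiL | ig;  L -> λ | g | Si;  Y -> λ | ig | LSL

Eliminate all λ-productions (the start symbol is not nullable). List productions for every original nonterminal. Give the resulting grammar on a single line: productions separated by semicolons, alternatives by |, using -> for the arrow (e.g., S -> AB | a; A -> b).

S -> i | Yi | iL | ig | YiL; L -> g | Si; Y -> S | LS | SL | ig | LSL

Nullable set: {L, Y}.
S -> YiL: Y, L nullable, giving Yi | YiL | i | iL.
Drop L -> λ.
Drop Y -> λ.
Y -> LSL: L, L nullable, giving LS | LSL | S | SL.
Unchanged (no nullable symbols): S -> ig; L -> Si; L -> g; Y -> ig.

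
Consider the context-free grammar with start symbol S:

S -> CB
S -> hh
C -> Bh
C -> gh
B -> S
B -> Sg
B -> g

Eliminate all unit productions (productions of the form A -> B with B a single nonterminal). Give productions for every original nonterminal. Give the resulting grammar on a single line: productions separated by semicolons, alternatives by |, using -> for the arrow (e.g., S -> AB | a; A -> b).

S -> CB | hh; B -> g | CB | Sg | hh; C -> Bh | gh

Unit productions: B->S.
Unit pairs (A ⇒* B via units): (B,S).
S: inherits non-unit rules of {S} → CB | hh.
B: inherits non-unit rules of {B, S} → CB | Sg | g | hh.
C: inherits non-unit rules of {C} → Bh | gh.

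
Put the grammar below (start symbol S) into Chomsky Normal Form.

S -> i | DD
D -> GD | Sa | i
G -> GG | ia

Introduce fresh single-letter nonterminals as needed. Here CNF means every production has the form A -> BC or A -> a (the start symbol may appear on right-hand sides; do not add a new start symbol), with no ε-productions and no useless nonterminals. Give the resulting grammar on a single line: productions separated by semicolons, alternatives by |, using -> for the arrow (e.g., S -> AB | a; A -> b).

S -> i | DD; A -> a; B -> i; D -> i | GD | SA; G -> BA | GG

No ε-productions.
No unit productions to eliminate.
TERM: introduce A -> a, B -> i and substitute in every rule of length ≥2.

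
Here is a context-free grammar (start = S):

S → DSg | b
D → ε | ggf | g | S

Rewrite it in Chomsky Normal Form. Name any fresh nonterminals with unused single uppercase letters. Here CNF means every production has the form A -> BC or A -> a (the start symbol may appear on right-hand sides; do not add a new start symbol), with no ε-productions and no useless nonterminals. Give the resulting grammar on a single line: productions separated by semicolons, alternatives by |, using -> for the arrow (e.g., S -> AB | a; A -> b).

S -> b | DF | SA; A -> g; B -> f; C -> AB; D -> b | g | AC | DE | SA; E -> SA; F -> SA

Nullable: {D}; after ε-elimination: S -> b | Sg | DSg; D -> S | g | ggf.
After unit-elimination: S -> b | Sg | DSg; D -> b | g | Sg | DSg | ggf.
TERM: introduce B -> f, A -> g and substitute in every rule of length ≥2.
BIN: D -> AAB becomes D -> AC, C -> AB; D -> DSA becomes D -> DE, E -> SA; S -> DSA becomes S -> DF, F -> SA.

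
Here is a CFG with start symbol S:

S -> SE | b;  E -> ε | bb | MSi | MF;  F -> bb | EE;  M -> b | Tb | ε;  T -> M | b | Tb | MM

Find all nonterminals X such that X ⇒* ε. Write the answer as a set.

{E, F, M, T}

Directly nullable (have an ε-rule): {E, M}.
F is nullable via F -> EE (every symbol on the right is already known nullable).
T is nullable via T -> M (every symbol on the right is already known nullable).
Not nullable: S — each has a terminal in every rule's right-hand side or depends on a non-nullable symbol.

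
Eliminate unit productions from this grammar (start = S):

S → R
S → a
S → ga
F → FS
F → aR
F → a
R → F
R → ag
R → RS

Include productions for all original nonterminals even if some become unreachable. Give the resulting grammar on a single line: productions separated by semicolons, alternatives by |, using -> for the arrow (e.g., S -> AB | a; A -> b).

S -> a | FS | RS | aR | ag | ga; F -> a | FS | aR; R -> a | FS | RS | aR | ag

Unit productions: R->F, S->R.
Unit pairs (A ⇒* B via units): (R,F), (S,F), (S,R).
S: inherits non-unit rules of {F, R, S} → FS | RS | a | aR | ag | ga.
F: inherits non-unit rules of {F} → FS | a | aR.
R: inherits non-unit rules of {F, R} → FS | RS | a | aR | ag.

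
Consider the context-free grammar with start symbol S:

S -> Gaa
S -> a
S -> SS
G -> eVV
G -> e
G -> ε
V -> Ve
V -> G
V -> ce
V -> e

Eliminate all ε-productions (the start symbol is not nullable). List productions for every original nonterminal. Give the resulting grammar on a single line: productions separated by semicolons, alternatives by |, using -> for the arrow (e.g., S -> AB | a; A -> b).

S -> a | SS | aa | Gaa; G -> e | eV | eVV; V -> G | e | Ve | ce

Nullable set: {G, V}.
S -> Gaa: G nullable, giving Gaa | aa.
Drop G -> ε.
G -> eVV: V, V nullable, giving e | eV | eVV.
V -> G: G nullable, giving G.
V -> Ve: V nullable, giving Ve | e.
Unchanged (no nullable symbols): S -> SS; S -> a; G -> e; V -> ce; V -> e.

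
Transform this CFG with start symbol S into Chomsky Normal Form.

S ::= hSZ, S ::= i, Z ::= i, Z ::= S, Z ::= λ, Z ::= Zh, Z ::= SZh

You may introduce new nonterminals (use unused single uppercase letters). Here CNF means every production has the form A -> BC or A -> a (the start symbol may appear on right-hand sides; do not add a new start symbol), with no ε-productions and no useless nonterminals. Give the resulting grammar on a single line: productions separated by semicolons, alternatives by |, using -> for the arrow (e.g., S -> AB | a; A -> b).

Nullable: {Z}; after ε-elimination: S -> i | hS | hSZ; Z -> S | h | i | Sh | Zh | SZh.
After unit-elimination: S -> i | hS | hSZ; Z -> h | i | Sh | Zh | hS | SZh | hSZ.
TERM: introduce A -> h and substitute in every rule of length ≥2.
BIN: S -> ASZ becomes S -> AB, B -> SZ; Z -> ASZ becomes Z -> AC, C -> SZ; Z -> SZA becomes Z -> SD, D -> ZA.

S -> i | AB | AS; A -> h; B -> SZ; C -> SZ; D -> ZA; Z -> h | i | AC | AS | SA | SD | ZA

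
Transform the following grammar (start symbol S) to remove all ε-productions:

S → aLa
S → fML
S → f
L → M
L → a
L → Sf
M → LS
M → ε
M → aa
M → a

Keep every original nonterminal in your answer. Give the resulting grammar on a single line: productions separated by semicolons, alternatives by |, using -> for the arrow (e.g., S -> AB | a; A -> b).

S -> f | aa | fL | fM | aLa | fML; L -> M | a | Sf; M -> S | a | LS | aa

Nullable set: {L, M}.
S -> aLa: L nullable, giving aLa | aa.
S -> fML: M, L nullable, giving f | fL | fM | fML.
L -> M: M nullable, giving M.
Drop M -> ε.
M -> LS: L nullable, giving LS | S.
Unchanged (no nullable symbols): S -> f; L -> Sf; L -> a; M -> a; M -> aa.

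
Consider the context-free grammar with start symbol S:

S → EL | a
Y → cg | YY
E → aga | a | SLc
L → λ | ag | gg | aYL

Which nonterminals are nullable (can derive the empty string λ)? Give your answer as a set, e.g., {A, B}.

{L}

Directly nullable (have an ε-rule): {L}.
Not nullable: E, S, Y — each has a terminal in every rule's right-hand side or depends on a non-nullable symbol.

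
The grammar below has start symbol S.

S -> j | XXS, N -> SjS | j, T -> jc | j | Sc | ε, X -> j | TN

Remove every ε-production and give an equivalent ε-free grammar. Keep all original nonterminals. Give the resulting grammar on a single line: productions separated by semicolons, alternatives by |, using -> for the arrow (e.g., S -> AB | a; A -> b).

Nullable set: {T}.
Drop T -> ε.
X -> TN: T nullable, giving N | TN.
Unchanged (no nullable symbols): S -> XXS; S -> j; N -> SjS; N -> j; T -> Sc; T -> j; T -> jc; X -> j.

S -> j | XXS; N -> j | SjS; T -> j | Sc | jc; X -> N | j | TN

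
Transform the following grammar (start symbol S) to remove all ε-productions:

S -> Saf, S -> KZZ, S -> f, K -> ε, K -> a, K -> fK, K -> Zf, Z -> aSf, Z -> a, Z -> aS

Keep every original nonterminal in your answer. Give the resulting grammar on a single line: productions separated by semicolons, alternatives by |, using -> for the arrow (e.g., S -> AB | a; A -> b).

S -> f | ZZ | KZZ | Saf; K -> a | f | Zf | fK; Z -> a | aS | aSf

Nullable set: {K}.
S -> KZZ: K nullable, giving KZZ | ZZ.
Drop K -> ε.
K -> fK: K nullable, giving f | fK.
Unchanged (no nullable symbols): S -> Saf; S -> f; K -> Zf; K -> a; Z -> a; Z -> aS; Z -> aSf.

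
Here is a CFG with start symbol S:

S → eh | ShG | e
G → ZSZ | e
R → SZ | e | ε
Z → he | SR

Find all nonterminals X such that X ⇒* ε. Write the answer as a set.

{R}

Directly nullable (have an ε-rule): {R}.
Not nullable: G, S, Z — each has a terminal in every rule's right-hand side or depends on a non-nullable symbol.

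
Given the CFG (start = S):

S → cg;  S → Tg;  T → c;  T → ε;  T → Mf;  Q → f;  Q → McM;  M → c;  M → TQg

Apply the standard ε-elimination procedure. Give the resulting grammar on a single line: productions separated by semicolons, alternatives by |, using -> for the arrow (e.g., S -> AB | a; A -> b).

S -> g | Tg | cg; M -> c | Qg | TQg; Q -> f | McM; T -> c | Mf

Nullable set: {T}.
S -> Tg: T nullable, giving Tg | g.
M -> TQg: T nullable, giving Qg | TQg.
Drop T -> ε.
Unchanged (no nullable symbols): S -> cg; M -> c; Q -> McM; Q -> f; T -> Mf; T -> c.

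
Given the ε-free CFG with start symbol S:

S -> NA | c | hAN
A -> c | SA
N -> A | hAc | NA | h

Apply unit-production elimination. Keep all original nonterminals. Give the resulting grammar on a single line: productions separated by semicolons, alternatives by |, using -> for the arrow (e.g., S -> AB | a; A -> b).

S -> c | NA | hAN; A -> c | SA; N -> c | h | NA | SA | hAc

Unit productions: N->A.
Unit pairs (A ⇒* B via units): (N,A).
S: inherits non-unit rules of {S} → NA | c | hAN.
A: inherits non-unit rules of {A} → SA | c.
N: inherits non-unit rules of {A, N} → NA | SA | c | h | hAc.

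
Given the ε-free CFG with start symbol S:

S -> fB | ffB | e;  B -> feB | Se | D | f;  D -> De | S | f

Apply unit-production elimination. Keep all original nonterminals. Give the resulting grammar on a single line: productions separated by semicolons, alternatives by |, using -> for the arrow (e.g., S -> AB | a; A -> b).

S -> e | fB | ffB; B -> e | f | De | Se | fB | feB | ffB; D -> e | f | De | fB | ffB

Unit productions: B->D, D->S.
Unit pairs (A ⇒* B via units): (B,D), (B,S), (D,S).
S: inherits non-unit rules of {S} → e | fB | ffB.
B: inherits non-unit rules of {B, D, S} → De | Se | e | f | fB | feB | ffB.
D: inherits non-unit rules of {D, S} → De | e | f | fB | ffB.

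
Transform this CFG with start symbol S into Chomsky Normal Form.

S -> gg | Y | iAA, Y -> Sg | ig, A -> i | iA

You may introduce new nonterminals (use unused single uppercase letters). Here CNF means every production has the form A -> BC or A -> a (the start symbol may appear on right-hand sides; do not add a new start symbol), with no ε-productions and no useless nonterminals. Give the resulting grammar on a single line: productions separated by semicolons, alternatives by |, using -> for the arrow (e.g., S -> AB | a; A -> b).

No ε-productions.
After unit-elimination: S -> Sg | gg | ig | iAA; A -> i | iA; Y -> Sg | ig.
TERM: introduce C -> g, B -> i and substitute in every rule of length ≥2.
BIN: S -> BAA becomes S -> BD, D -> AA.
Drop unreachable/unproductive: Y.

S -> BC | BD | CC | SC; A -> i | BA; B -> i; C -> g; D -> AA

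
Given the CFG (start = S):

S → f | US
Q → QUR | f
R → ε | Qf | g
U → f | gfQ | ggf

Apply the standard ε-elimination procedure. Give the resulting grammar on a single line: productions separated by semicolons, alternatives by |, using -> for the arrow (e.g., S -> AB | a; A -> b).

S -> f | US; Q -> f | QU | QUR; R -> g | Qf; U -> f | gfQ | ggf

Nullable set: {R}.
Q -> QUR: R nullable, giving QU | QUR.
Drop R -> ε.
Unchanged (no nullable symbols): S -> US; S -> f; Q -> f; R -> Qf; R -> g; U -> f; U -> gfQ; U -> ggf.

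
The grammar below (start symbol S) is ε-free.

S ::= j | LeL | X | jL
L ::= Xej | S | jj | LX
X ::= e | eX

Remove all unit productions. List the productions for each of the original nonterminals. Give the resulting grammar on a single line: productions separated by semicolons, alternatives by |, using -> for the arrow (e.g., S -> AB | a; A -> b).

Unit productions: L->S, S->X.
Unit pairs (A ⇒* B via units): (L,S), (L,X), (S,X).
S: inherits non-unit rules of {S, X} → LeL | e | eX | j | jL.
L: inherits non-unit rules of {L, S, X} → LX | LeL | Xej | e | eX | j | jL | jj.
X: inherits non-unit rules of {X} → e | eX.

S -> e | j | eX | jL | LeL; L -> e | j | LX | eX | jL | jj | LeL | Xej; X -> e | eX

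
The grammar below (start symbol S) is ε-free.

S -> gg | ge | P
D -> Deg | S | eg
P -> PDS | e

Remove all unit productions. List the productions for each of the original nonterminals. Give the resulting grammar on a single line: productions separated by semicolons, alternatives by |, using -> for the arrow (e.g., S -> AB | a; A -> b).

S -> e | ge | gg | PDS; D -> e | eg | ge | gg | Deg | PDS; P -> e | PDS

Unit productions: D->S, S->P.
Unit pairs (A ⇒* B via units): (D,P), (D,S), (S,P).
S: inherits non-unit rules of {P, S} → PDS | e | ge | gg.
D: inherits non-unit rules of {D, P, S} → Deg | PDS | e | eg | ge | gg.
P: inherits non-unit rules of {P} → PDS | e.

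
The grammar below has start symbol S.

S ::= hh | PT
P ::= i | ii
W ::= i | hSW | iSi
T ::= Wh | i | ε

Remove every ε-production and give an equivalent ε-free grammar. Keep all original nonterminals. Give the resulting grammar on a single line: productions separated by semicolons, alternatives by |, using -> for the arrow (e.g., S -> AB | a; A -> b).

Nullable set: {T}.
S -> PT: T nullable, giving P | PT.
Drop T -> ε.
Unchanged (no nullable symbols): S -> hh; P -> i; P -> ii; T -> Wh; T -> i; W -> hSW; W -> i; W -> iSi.

S -> P | PT | hh; P -> i | ii; T -> i | Wh; W -> i | hSW | iSi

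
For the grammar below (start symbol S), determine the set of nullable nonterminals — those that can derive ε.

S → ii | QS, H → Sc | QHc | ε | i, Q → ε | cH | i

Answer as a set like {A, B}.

Directly nullable (have an ε-rule): {H, Q}.
Not nullable: S — each has a terminal in every rule's right-hand side or depends on a non-nullable symbol.

{H, Q}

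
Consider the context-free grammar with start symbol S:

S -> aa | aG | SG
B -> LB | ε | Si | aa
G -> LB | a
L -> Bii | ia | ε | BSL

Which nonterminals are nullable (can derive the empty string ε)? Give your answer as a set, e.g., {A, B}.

Directly nullable (have an ε-rule): {B, L}.
G is nullable via G -> LB (every symbol on the right is already known nullable).
Not nullable: S — each has a terminal in every rule's right-hand side or depends on a non-nullable symbol.

{B, G, L}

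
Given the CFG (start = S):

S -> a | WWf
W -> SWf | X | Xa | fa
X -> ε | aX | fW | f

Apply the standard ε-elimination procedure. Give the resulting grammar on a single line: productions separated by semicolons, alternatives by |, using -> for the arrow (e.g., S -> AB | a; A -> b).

Nullable set: {W, X}.
S -> WWf: W, W nullable, giving WWf | Wf | f.
W -> SWf: W nullable, giving SWf | Sf.
W -> X: X nullable, giving X.
W -> Xa: X nullable, giving Xa | a.
Drop X -> ε.
X -> aX: X nullable, giving a | aX.
X -> fW: W nullable, giving f | fW.
Unchanged (no nullable symbols): S -> a; W -> fa; X -> f.

S -> a | f | Wf | WWf; W -> X | a | Sf | Xa | fa | SWf; X -> a | f | aX | fW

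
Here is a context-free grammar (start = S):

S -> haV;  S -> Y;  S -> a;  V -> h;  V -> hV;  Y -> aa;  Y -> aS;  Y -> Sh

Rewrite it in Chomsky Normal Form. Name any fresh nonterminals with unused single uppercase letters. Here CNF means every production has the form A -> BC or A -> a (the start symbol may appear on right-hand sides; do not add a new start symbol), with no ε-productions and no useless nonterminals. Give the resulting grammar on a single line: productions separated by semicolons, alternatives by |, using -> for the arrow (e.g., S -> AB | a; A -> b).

No ε-productions.
After unit-elimination: S -> a | Sh | aS | aa | haV; V -> h | hV; Y -> Sh | aS | aa.
TERM: introduce B -> a, A -> h and substitute in every rule of length ≥2.
BIN: S -> ABV becomes S -> AC, C -> BV.
Drop unreachable/unproductive: Y.

S -> a | AC | BB | BS | SA; A -> h; B -> a; C -> BV; V -> h | AV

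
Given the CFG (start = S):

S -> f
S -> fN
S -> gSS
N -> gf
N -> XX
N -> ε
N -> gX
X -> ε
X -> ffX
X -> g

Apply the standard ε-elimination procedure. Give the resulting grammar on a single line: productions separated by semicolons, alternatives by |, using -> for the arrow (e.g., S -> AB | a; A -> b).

S -> f | fN | gSS; N -> X | g | XX | gX | gf; X -> g | ff | ffX

Nullable set: {N, X}.
S -> fN: N nullable, giving f | fN.
Drop N -> ε.
N -> XX: X, X nullable, giving X | XX.
N -> gX: X nullable, giving g | gX.
Drop X -> ε.
X -> ffX: X nullable, giving ff | ffX.
Unchanged (no nullable symbols): S -> f; S -> gSS; N -> gf; X -> g.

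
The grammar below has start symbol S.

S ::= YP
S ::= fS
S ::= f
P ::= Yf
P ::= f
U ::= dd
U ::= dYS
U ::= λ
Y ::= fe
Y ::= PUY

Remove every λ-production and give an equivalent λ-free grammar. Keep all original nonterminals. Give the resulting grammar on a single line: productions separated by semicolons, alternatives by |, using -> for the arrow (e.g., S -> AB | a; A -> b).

S -> f | YP | fS; P -> f | Yf; U -> dd | dYS; Y -> PY | fe | PUY

Nullable set: {U}.
Drop U -> λ.
Y -> PUY: U nullable, giving PUY | PY.
Unchanged (no nullable symbols): S -> YP; S -> f; S -> fS; P -> Yf; P -> f; U -> dYS; U -> dd; Y -> fe.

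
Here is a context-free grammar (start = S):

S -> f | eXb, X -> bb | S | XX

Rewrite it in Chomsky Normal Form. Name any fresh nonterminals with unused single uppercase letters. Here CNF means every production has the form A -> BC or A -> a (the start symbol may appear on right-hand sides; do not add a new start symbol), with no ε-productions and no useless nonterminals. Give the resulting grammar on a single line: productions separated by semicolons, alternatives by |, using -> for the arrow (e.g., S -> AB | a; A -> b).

No ε-productions.
After unit-elimination: S -> f | eXb; X -> f | XX | bb | eXb.
TERM: introduce B -> b, A -> e and substitute in every rule of length ≥2.
BIN: S -> AXB becomes S -> AC, C -> XB; X -> AXB becomes X -> AD, D -> XB.

S -> f | AC; A -> e; B -> b; C -> XB; D -> XB; X -> f | AD | BB | XX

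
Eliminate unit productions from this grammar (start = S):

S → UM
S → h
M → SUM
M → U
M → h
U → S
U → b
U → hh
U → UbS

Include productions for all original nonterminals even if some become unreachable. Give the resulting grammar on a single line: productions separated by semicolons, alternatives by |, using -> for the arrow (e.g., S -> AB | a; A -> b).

S -> h | UM; M -> b | h | UM | hh | SUM | UbS; U -> b | h | UM | hh | UbS

Unit productions: M->U, U->S.
Unit pairs (A ⇒* B via units): (M,S), (M,U), (U,S).
S: inherits non-unit rules of {S} → UM | h.
M: inherits non-unit rules of {M, S, U} → SUM | UM | UbS | b | h | hh.
U: inherits non-unit rules of {S, U} → UM | UbS | b | h | hh.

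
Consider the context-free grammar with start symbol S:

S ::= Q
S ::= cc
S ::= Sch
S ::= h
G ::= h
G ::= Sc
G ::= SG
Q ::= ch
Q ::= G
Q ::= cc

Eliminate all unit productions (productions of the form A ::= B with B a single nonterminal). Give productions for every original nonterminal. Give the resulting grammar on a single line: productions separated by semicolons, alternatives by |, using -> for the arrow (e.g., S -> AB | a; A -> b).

Unit productions: Q->G, S->Q.
Unit pairs (A ⇒* B via units): (Q,G), (S,G), (S,Q).
S: inherits non-unit rules of {G, Q, S} → SG | Sc | Sch | cc | ch | h.
G: inherits non-unit rules of {G} → SG | Sc | h.
Q: inherits non-unit rules of {G, Q} → SG | Sc | cc | ch | h.

S -> h | SG | Sc | cc | ch | Sch; G -> h | SG | Sc; Q -> h | SG | Sc | cc | ch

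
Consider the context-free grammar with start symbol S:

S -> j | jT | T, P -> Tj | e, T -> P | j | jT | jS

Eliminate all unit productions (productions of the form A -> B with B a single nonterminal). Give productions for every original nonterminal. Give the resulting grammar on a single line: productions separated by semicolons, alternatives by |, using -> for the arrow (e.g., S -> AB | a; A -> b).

Unit productions: S->T, T->P.
Unit pairs (A ⇒* B via units): (S,P), (S,T), (T,P).
S: inherits non-unit rules of {P, S, T} → Tj | e | j | jS | jT.
P: inherits non-unit rules of {P} → Tj | e.
T: inherits non-unit rules of {P, T} → Tj | e | j | jS | jT.

S -> e | j | Tj | jS | jT; P -> e | Tj; T -> e | j | Tj | jS | jT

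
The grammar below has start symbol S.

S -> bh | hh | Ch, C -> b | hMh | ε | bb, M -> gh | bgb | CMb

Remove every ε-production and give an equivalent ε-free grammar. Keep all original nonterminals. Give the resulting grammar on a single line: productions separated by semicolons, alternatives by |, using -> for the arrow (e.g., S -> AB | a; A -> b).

Nullable set: {C}.
S -> Ch: C nullable, giving Ch | h.
Drop C -> ε.
M -> CMb: C nullable, giving CMb | Mb.
Unchanged (no nullable symbols): S -> bh; S -> hh; C -> b; C -> bb; C -> hMh; M -> bgb; M -> gh.

S -> h | Ch | bh | hh; C -> b | bb | hMh; M -> Mb | gh | CMb | bgb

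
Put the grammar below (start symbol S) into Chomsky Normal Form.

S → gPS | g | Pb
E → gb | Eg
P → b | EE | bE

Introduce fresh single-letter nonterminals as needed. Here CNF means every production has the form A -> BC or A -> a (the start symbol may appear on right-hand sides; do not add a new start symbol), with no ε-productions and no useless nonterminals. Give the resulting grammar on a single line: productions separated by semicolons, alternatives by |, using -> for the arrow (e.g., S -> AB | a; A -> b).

No ε-productions.
No unit productions to eliminate.
TERM: introduce B -> b, A -> g and substitute in every rule of length ≥2.
BIN: S -> APS becomes S -> AC, C -> PS.

S -> g | AC | PB; A -> g; B -> b; C -> PS; E -> AB | EA; P -> b | BE | EE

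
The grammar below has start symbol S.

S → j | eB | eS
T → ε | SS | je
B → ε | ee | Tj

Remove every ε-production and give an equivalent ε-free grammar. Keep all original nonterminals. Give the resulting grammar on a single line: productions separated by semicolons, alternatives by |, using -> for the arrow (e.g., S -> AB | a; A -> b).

S -> e | j | eB | eS; B -> j | Tj | ee; T -> SS | je

Nullable set: {B, T}.
S -> eB: B nullable, giving e | eB.
Drop B -> ε.
B -> Tj: T nullable, giving Tj | j.
Drop T -> ε.
Unchanged (no nullable symbols): S -> eS; S -> j; B -> ee; T -> SS; T -> je.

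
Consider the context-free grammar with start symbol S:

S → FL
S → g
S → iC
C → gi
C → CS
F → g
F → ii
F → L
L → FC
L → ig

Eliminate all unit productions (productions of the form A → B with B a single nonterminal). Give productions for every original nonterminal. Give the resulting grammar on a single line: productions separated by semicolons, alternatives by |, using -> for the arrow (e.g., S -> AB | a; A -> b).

Unit productions: F->L.
Unit pairs (A ⇒* B via units): (F,L).
S: inherits non-unit rules of {S} → FL | g | iC.
C: inherits non-unit rules of {C} → CS | gi.
F: inherits non-unit rules of {F, L} → FC | g | ig | ii.
L: inherits non-unit rules of {L} → FC | ig.

S -> g | FL | iC; C -> CS | gi; F -> g | FC | ig | ii; L -> FC | ig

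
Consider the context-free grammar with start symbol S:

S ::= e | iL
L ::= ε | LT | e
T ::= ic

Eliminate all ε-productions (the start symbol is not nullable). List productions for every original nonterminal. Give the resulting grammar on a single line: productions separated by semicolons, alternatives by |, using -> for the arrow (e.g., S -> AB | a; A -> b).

Nullable set: {L}.
S -> iL: L nullable, giving i | iL.
Drop L -> ε.
L -> LT: L nullable, giving LT | T.
Unchanged (no nullable symbols): S -> e; L -> e; T -> ic.

S -> e | i | iL; L -> T | e | LT; T -> ic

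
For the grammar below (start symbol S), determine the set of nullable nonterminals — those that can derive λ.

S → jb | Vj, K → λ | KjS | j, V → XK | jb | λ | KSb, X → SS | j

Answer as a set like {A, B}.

Directly nullable (have an ε-rule): {K, V}.
Not nullable: S, X — each has a terminal in every rule's right-hand side or depends on a non-nullable symbol.

{K, V}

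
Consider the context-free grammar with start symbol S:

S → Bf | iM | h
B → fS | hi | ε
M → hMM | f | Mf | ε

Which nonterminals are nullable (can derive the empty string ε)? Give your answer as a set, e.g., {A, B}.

Directly nullable (have an ε-rule): {B, M}.
Not nullable: S — each has a terminal in every rule's right-hand side or depends on a non-nullable symbol.

{B, M}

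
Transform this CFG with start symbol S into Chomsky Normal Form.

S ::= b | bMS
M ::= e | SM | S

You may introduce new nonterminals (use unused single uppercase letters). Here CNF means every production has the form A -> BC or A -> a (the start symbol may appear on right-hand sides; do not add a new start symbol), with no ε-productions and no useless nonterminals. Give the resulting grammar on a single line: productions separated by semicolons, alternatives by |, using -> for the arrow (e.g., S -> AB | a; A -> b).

S -> b | AC; A -> b; B -> MS; C -> MS; M -> b | e | AB | SM

No ε-productions.
After unit-elimination: S -> b | bMS; M -> b | e | SM | bMS.
TERM: introduce A -> b and substitute in every rule of length ≥2.
BIN: M -> AMS becomes M -> AB, B -> MS; S -> AMS becomes S -> AC, C -> MS.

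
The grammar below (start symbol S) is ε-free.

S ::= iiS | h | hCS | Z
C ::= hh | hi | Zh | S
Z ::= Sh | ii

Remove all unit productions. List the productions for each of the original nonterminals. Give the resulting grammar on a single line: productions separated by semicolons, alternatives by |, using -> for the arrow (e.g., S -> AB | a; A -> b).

Unit productions: C->S, S->Z.
Unit pairs (A ⇒* B via units): (C,S), (C,Z), (S,Z).
S: inherits non-unit rules of {S, Z} → Sh | h | hCS | ii | iiS.
C: inherits non-unit rules of {C, S, Z} → Sh | Zh | h | hCS | hh | hi | ii | iiS.
Z: inherits non-unit rules of {Z} → Sh | ii.

S -> h | Sh | ii | hCS | iiS; C -> h | Sh | Zh | hh | hi | ii | hCS | iiS; Z -> Sh | ii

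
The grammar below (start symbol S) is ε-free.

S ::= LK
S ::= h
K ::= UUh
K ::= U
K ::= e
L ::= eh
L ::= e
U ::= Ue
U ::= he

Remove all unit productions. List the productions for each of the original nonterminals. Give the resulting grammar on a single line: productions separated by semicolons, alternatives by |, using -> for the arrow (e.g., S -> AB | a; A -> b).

Unit productions: K->U.
Unit pairs (A ⇒* B via units): (K,U).
S: inherits non-unit rules of {S} → LK | h.
K: inherits non-unit rules of {K, U} → UUh | Ue | e | he.
L: inherits non-unit rules of {L} → e | eh.
U: inherits non-unit rules of {U} → Ue | he.

S -> h | LK; K -> e | Ue | he | UUh; L -> e | eh; U -> Ue | he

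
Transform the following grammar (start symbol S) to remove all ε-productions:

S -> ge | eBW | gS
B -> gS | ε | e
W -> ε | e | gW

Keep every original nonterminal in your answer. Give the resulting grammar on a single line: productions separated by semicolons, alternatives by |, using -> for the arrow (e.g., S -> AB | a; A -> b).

Nullable set: {B, W}.
S -> eBW: B, W nullable, giving e | eB | eBW | eW.
Drop B -> ε.
Drop W -> ε.
W -> gW: W nullable, giving g | gW.
Unchanged (no nullable symbols): S -> gS; S -> ge; B -> e; B -> gS; W -> e.

S -> e | eB | eW | gS | ge | eBW; B -> e | gS; W -> e | g | gW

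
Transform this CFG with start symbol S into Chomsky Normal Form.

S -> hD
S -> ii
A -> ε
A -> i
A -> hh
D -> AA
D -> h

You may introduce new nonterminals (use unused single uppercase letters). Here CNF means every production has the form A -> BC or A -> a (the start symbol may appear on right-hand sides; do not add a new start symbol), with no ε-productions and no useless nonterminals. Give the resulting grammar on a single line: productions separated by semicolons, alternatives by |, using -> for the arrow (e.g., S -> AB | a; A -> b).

Nullable: {A, D}; after ε-elimination: S -> h | hD | ii; A -> i | hh; D -> A | h | AA.
After unit-elimination: S -> h | hD | ii; A -> i | hh; D -> h | i | AA | hh.
TERM: introduce B -> h, C -> i and substitute in every rule of length ≥2.

S -> h | BD | CC; A -> i | BB; B -> h; C -> i; D -> h | i | AA | BB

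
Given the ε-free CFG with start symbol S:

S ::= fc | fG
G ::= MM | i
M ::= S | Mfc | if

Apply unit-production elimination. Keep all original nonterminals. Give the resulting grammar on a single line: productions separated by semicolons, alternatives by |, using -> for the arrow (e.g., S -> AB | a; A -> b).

S -> fG | fc; G -> i | MM; M -> fG | fc | if | Mfc

Unit productions: M->S.
Unit pairs (A ⇒* B via units): (M,S).
S: inherits non-unit rules of {S} → fG | fc.
G: inherits non-unit rules of {G} → MM | i.
M: inherits non-unit rules of {M, S} → Mfc | fG | fc | if.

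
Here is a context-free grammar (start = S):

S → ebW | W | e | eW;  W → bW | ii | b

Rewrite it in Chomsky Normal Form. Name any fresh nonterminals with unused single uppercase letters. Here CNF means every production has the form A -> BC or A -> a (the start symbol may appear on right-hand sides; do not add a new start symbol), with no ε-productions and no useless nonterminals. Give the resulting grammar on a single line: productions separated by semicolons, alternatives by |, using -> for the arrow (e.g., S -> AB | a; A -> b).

No ε-productions.
After unit-elimination: S -> b | e | bW | eW | ii | ebW; W -> b | bW | ii.
TERM: introduce A -> b, B -> e, C -> i and substitute in every rule of length ≥2.
BIN: S -> BAW becomes S -> BD, D -> AW.

S -> b | e | AW | BD | BW | CC; A -> b; B -> e; C -> i; D -> AW; W -> b | AW | CC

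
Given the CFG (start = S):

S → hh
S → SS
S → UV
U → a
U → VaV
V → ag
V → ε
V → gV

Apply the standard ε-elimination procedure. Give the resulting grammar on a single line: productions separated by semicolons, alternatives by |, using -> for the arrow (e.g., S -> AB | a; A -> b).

Nullable set: {V}.
S -> UV: V nullable, giving U | UV.
U -> VaV: V, V nullable, giving Va | VaV | a | aV.
Drop V -> ε.
V -> gV: V nullable, giving g | gV.
Unchanged (no nullable symbols): S -> SS; S -> hh; U -> a; V -> ag.

S -> U | SS | UV | hh; U -> a | Va | aV | VaV; V -> g | ag | gV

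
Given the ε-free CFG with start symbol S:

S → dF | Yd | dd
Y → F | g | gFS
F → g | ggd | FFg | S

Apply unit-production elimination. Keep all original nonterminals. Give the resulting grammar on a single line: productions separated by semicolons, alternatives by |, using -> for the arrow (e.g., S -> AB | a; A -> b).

S -> Yd | dF | dd; F -> g | Yd | dF | dd | FFg | ggd; Y -> g | Yd | dF | dd | FFg | gFS | ggd

Unit productions: F->S, Y->F.
Unit pairs (A ⇒* B via units): (F,S), (Y,F), (Y,S).
S: inherits non-unit rules of {S} → Yd | dF | dd.
F: inherits non-unit rules of {F, S} → FFg | Yd | dF | dd | g | ggd.
Y: inherits non-unit rules of {F, S, Y} → FFg | Yd | dF | dd | g | gFS | ggd.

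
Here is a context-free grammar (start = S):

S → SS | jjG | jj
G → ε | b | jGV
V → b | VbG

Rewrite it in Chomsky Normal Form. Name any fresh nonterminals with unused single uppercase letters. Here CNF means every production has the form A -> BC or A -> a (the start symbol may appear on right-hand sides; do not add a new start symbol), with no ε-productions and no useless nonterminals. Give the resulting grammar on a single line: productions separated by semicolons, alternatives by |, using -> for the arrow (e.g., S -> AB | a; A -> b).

S -> AA | AD | SS; A -> j; B -> b; C -> GV; D -> AG; E -> BG; G -> b | AC | AV; V -> b | VB | VE

Nullable: {G}; after ε-elimination: S -> SS | jj | jjG; G -> b | jV | jGV; V -> b | Vb | VbG.
No unit productions to eliminate.
TERM: introduce B -> b, A -> j and substitute in every rule of length ≥2.
BIN: G -> AGV becomes G -> AC, C -> GV; S -> AAG becomes S -> AD, D -> AG; V -> VBG becomes V -> VE, E -> BG.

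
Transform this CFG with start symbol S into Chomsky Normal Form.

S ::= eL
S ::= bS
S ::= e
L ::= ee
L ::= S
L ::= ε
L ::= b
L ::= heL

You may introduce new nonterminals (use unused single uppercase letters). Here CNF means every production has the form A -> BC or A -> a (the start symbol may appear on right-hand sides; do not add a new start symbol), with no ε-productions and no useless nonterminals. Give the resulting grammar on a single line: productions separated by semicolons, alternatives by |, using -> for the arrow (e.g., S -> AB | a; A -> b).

S -> e | AS | BL; A -> b; B -> e; C -> h; D -> BL; L -> b | e | AS | BB | BL | CB | CD

Nullable: {L}; after ε-elimination: S -> e | bS | eL; L -> S | b | ee | he | heL.
After unit-elimination: S -> e | bS | eL; L -> b | e | bS | eL | ee | he | heL.
TERM: introduce A -> b, B -> e, C -> h and substitute in every rule of length ≥2.
BIN: L -> CBL becomes L -> CD, D -> BL.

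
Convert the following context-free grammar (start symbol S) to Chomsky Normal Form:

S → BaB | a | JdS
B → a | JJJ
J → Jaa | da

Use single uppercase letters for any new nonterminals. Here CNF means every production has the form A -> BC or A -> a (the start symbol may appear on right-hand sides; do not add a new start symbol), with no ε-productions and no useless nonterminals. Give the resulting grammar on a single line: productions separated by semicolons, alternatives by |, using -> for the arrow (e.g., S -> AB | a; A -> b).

S -> a | BF | JG; A -> a; B -> a | JD; C -> d; D -> JJ; E -> AA; F -> AB; G -> CS; J -> CA | JE

No ε-productions.
No unit productions to eliminate.
TERM: introduce A -> a, C -> d and substitute in every rule of length ≥2.
BIN: B -> JJJ becomes B -> JD, D -> JJ; J -> JAA becomes J -> JE, E -> AA; S -> BAB becomes S -> BF, F -> AB; S -> JCS becomes S -> JG, G -> CS.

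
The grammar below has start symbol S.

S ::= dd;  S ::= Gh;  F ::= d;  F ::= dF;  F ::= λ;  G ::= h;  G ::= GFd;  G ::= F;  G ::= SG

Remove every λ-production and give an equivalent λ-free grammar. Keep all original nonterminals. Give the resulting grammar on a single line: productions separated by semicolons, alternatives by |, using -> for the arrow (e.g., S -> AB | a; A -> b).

Nullable set: {F, G}.
S -> Gh: G nullable, giving Gh | h.
Drop F -> λ.
F -> dF: F nullable, giving d | dF.
G -> F: F nullable, giving F.
G -> GFd: G, F nullable, giving Fd | GFd | Gd | d.
G -> SG: G nullable, giving S | SG.
Unchanged (no nullable symbols): S -> dd; F -> d; G -> h.

S -> h | Gh | dd; F -> d | dF; G -> F | S | d | h | Fd | Gd | SG | GFd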